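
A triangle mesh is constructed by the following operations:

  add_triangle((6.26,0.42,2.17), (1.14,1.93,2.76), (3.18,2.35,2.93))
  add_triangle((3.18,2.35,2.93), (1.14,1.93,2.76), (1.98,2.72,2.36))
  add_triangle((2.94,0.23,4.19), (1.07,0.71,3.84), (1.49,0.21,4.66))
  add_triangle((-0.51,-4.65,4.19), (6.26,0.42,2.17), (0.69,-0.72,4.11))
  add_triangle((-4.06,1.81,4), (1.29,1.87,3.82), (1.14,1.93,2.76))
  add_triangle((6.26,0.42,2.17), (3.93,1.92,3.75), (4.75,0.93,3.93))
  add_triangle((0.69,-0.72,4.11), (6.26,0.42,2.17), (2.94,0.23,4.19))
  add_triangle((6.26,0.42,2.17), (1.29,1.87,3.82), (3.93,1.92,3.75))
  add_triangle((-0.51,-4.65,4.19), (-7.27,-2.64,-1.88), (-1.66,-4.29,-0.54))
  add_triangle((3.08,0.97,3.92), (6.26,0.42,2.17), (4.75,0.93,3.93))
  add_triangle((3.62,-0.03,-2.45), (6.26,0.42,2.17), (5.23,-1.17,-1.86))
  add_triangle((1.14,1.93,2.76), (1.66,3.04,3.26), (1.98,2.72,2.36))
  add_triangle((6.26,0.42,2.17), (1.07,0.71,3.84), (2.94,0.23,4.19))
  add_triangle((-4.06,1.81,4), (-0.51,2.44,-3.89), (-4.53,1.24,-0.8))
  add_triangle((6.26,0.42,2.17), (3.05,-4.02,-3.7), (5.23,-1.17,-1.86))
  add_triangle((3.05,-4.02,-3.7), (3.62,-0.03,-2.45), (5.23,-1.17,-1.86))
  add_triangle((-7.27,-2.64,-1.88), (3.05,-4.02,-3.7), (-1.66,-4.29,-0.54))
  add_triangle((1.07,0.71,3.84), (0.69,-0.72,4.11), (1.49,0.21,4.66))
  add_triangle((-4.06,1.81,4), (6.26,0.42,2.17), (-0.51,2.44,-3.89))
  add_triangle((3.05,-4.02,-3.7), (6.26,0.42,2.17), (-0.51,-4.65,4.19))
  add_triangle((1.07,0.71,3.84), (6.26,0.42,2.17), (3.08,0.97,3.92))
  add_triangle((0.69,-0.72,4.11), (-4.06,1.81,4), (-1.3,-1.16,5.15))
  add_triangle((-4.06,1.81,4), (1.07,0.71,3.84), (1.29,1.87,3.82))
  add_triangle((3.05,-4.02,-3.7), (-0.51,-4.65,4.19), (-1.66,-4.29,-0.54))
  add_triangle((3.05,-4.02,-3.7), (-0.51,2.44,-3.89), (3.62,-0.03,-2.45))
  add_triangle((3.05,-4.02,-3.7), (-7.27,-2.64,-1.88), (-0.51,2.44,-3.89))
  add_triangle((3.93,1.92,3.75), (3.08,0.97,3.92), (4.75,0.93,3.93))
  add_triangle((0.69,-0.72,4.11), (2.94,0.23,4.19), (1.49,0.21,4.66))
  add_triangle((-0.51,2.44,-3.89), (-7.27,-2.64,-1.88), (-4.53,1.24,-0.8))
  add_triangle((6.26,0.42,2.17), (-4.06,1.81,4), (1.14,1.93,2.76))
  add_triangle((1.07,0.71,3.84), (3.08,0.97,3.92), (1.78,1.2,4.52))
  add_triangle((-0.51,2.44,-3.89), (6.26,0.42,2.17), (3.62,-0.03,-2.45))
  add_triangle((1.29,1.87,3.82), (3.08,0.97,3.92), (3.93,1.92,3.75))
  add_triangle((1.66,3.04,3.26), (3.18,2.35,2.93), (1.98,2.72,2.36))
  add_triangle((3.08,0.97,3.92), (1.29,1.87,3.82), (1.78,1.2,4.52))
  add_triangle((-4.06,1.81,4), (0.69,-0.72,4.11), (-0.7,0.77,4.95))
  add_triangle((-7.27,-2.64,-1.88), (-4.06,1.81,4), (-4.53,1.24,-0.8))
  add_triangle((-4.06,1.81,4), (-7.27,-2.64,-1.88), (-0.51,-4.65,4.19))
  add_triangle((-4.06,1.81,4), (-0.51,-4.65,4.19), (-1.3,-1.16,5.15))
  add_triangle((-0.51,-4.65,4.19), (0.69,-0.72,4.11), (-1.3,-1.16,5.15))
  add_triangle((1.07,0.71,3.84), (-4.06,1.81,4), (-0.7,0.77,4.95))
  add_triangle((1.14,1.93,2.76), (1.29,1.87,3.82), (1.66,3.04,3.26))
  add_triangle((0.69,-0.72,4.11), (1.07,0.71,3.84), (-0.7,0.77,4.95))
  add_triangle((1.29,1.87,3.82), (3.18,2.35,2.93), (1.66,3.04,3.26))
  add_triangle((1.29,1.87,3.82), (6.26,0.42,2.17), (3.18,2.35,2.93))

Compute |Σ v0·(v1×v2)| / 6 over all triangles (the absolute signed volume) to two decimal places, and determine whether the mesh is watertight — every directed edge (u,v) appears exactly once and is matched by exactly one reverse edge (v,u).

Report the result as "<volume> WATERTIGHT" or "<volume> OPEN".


Per-triangle v0·(v1×v2)/6:
  t1: -1.7373
  t2: -0.8300
  t3: +0.6724
  t4: +15.1498
  t5: +1.9746
  t6: +2.4231
  t7: +2.6674
  t8: -1.3857
  t9: +19.9077
  t10: +0.0006
  t11: +4.8332
  t12: -0.1973
  t13: +1.9928
  t14: +10.1969
  t15: +8.6405
  t16: +5.1601
  t17: +19.3661
  t18: +0.3712
  t19: +22.0262
  t20: +42.1575
  t21: +0.8636
  t22: +4.5584
  t23: +4.0084
  t24: +18.6692
  t25: +12.6113
  t26: +37.6268
  t27: +1.1046
  t28: +1.1051
  t29: +14.3186
  t30: -5.3191
  t31: +0.3817
  t32: +10.6210
  t33: +1.7035
  t34: +0.6379
  t35: +0.9791
  t36: +2.6730
  t37: +16.1746
  t38: +44.5182
  t39: +8.4292
  t40: +5.5921
  t41: +1.9054
  t42: +0.0149
  t43: +1.9271
  t44: +1.6881
  t45: +4.1180
Σ = +344.3007 → |volume| = 344.30

Directed edges: 135 total; 3 unmatched, e.g. (1.07,0.71,3.84)→(1.29,1.87,3.82) → open.

344.30 OPEN


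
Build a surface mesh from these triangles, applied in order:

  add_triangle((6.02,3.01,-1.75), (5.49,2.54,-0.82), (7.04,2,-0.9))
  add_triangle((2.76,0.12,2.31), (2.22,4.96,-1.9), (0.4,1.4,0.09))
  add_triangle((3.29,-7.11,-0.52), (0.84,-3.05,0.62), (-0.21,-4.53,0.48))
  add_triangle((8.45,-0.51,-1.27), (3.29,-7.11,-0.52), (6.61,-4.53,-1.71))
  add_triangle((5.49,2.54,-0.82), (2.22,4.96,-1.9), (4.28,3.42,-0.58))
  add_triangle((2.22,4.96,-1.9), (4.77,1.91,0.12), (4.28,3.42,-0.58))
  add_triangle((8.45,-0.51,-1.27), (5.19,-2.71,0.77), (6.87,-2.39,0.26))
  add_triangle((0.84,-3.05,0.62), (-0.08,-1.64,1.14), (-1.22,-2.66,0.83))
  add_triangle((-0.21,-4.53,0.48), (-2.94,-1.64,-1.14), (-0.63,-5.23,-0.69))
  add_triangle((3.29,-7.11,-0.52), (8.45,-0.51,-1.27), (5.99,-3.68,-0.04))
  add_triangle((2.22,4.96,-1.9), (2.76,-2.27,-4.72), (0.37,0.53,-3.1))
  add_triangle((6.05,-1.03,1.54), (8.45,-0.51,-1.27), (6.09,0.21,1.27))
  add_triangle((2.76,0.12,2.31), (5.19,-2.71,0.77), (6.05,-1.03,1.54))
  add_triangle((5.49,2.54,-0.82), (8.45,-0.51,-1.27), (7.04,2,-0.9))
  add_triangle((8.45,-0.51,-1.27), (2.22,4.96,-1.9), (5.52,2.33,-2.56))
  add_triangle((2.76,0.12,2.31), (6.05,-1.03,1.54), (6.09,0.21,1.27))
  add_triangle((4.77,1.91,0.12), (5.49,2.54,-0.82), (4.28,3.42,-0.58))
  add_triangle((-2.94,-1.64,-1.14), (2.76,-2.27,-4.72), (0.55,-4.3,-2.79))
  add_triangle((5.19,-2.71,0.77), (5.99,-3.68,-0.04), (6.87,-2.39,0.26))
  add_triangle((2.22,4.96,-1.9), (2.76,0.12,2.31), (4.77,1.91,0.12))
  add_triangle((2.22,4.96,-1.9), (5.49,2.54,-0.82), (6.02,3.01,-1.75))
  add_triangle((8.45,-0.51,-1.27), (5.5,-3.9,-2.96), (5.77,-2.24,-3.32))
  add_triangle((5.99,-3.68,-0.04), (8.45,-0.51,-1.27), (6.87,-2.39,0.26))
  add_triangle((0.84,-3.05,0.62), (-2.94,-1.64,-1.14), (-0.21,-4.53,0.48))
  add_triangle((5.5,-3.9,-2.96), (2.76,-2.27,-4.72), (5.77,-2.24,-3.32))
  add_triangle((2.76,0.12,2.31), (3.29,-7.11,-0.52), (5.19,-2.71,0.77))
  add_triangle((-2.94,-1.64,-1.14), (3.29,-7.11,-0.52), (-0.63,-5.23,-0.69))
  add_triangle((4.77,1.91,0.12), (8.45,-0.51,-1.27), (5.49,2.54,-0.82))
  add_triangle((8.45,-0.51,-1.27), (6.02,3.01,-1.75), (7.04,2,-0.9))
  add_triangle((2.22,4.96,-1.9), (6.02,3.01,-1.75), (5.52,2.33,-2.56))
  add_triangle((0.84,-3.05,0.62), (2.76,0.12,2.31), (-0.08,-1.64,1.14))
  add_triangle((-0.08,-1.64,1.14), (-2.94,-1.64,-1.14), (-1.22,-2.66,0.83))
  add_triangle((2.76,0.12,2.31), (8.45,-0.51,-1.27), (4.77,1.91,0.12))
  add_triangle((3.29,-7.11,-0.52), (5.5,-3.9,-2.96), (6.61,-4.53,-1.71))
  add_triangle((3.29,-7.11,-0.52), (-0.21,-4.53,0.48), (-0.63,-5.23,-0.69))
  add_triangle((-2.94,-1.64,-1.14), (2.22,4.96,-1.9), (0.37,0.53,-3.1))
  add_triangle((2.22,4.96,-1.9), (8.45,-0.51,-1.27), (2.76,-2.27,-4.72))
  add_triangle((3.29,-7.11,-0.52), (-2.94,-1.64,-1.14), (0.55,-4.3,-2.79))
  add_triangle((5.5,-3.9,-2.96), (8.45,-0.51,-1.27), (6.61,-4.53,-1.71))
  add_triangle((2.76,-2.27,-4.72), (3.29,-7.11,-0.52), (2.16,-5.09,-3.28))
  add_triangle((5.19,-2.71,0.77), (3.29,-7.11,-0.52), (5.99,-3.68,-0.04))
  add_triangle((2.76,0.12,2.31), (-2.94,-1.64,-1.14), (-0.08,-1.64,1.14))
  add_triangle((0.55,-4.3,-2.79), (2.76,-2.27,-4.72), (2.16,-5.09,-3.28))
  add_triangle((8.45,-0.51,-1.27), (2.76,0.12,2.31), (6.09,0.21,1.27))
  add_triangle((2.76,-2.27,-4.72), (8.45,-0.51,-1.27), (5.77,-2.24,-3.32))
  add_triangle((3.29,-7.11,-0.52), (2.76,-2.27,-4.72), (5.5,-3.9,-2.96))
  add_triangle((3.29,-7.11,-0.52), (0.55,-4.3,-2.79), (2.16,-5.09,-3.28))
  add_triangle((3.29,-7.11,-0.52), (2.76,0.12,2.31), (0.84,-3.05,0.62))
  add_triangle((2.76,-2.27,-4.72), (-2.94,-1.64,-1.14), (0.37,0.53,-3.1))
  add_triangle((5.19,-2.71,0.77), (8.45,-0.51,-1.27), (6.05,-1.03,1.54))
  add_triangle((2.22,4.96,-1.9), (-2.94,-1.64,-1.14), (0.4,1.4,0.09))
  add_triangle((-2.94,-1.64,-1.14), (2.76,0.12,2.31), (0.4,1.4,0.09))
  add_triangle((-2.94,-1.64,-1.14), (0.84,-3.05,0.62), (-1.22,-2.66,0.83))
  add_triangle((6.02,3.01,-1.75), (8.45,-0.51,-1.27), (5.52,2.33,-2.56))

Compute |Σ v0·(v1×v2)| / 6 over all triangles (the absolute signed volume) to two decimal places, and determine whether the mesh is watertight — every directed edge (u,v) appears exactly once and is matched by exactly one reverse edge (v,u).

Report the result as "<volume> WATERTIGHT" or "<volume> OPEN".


234.32 WATERTIGHT

Per-triangle v0·(v1×v2)/6:
  t1: +0.9475
  t2: +1.8425
  t3: +1.7547
  t4: +6.8260
  t5: +2.2796
  t6: -0.4273
  t7: -0.0507
  t8: +0.7224
  t9: +2.3059
  t10: +8.4928
  t11: +8.4294
  t12: +4.0384
  t13: +2.6326
  t14: -0.6218
  t15: -6.5390
  t16: +2.1875
  t17: +1.1128
  t18: +7.4642
  t19: +1.3245
  t20: +5.7198
  t21: +2.7392
  t22: +6.6415
  t23: +3.6474
  t24: -0.3316
  t25: +5.5513
  t26: +7.5030
  t27: +2.3390
  t28: +3.3685
  t29: +3.6375
  t30: +4.2317
  t31: +1.7762
  t32: +0.1172
  t33: +8.0965
  t34: +8.2698
  t35: +3.7727
  t36: +5.4770
  t37: +35.5255
  t38: +9.1103
  t39: +8.8111
  t40: +6.9446
  t41: +3.8500
  t42: +0.1546
  t43: +3.5515
  t44: -1.3344
  t45: +4.2040
  t46: +14.5231
  t47: +4.3880
  t48: +4.3708
  t49: +6.9727
  t50: +6.8161
  t51: +1.4734
  t52: +0.6697
  t53: +1.9612
  t54: +5.0505
Σ = +234.3211 → |volume| = 234.32

Directed edges: 162 total, each appears once with its reverse present → watertight.


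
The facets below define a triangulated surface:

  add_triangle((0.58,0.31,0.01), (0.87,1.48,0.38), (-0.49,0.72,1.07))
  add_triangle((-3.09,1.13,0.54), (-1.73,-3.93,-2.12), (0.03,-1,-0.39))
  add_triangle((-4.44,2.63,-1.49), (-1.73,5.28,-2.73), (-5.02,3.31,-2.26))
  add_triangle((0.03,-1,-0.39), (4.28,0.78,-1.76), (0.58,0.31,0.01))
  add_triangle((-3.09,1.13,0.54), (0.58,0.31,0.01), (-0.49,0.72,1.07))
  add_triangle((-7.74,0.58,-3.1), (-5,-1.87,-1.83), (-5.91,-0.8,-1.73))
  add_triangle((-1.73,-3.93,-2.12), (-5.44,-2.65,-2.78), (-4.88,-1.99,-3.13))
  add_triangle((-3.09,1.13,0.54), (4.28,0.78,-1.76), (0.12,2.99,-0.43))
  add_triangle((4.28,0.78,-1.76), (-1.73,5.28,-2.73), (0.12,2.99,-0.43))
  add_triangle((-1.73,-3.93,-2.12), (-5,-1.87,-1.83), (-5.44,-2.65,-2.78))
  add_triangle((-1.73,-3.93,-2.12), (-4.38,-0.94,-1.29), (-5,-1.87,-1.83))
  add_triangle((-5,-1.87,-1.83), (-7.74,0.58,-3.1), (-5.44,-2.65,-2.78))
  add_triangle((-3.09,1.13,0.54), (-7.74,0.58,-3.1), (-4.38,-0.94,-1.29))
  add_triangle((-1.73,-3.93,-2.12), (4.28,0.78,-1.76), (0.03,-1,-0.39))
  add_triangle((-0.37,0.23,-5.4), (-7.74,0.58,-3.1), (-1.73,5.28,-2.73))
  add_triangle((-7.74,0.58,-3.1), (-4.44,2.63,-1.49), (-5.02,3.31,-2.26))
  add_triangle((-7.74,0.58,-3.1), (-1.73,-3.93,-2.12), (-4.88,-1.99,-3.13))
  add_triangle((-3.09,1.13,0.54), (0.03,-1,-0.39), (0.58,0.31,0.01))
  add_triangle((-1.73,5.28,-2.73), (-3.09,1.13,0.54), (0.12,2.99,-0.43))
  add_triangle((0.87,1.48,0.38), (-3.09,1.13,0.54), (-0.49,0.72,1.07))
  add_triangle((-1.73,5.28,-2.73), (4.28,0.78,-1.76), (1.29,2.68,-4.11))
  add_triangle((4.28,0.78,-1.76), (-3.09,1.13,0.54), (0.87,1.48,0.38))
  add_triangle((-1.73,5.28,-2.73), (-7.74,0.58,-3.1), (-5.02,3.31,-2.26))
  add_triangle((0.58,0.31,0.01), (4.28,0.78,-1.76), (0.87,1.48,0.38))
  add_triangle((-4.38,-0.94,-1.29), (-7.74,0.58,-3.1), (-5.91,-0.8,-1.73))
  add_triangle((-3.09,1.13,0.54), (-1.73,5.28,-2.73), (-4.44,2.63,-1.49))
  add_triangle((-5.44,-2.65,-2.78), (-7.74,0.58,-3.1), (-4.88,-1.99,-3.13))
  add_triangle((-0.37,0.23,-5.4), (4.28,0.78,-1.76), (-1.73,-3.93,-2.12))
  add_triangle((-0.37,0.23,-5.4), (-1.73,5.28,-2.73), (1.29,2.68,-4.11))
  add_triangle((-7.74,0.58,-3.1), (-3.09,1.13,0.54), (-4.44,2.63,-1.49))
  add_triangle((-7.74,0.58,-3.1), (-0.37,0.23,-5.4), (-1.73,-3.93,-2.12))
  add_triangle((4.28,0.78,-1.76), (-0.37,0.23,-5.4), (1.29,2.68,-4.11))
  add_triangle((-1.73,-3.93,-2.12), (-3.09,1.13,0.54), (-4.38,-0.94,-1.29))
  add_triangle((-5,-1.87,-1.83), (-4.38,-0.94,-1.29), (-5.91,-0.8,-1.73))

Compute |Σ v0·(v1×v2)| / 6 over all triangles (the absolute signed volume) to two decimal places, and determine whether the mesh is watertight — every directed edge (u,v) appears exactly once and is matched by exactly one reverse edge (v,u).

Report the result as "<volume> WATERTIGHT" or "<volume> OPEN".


Per-triangle v0·(v1×v2)/6:
  t1: +0.0712
  t2: +0.3297
  t3: +1.2766
  t4: +0.1232
  t5: -0.2337
  t6: +1.5680
  t7: +2.2146
  t8: -1.0872
  t9: +5.7671
  t10: +1.3959
  t11: -0.0085
  t12: +2.4216
  t13: +3.4462
  t14: +1.0570
  t15: +34.3613
  t16: +1.8302
  t17: -1.8192
  t18: -0.0467
  t19: +3.7589
  t20: +0.7634
  t21: +8.2851
  t22: +1.5798
  t23: +6.0527
  t24: +0.1267
  t25: -0.2979
  t26: +3.8517
  t27: +2.8096
  t28: +14.9169
  t29: +10.7823
  t30: +4.9338
  t31: +27.8758
  t32: +8.9237
  t33: +1.6590
  t34: +0.1160
Σ = +148.8047 → |volume| = 148.80

Directed edges: 102 total, each appears once with its reverse present → watertight.

148.80 WATERTIGHT


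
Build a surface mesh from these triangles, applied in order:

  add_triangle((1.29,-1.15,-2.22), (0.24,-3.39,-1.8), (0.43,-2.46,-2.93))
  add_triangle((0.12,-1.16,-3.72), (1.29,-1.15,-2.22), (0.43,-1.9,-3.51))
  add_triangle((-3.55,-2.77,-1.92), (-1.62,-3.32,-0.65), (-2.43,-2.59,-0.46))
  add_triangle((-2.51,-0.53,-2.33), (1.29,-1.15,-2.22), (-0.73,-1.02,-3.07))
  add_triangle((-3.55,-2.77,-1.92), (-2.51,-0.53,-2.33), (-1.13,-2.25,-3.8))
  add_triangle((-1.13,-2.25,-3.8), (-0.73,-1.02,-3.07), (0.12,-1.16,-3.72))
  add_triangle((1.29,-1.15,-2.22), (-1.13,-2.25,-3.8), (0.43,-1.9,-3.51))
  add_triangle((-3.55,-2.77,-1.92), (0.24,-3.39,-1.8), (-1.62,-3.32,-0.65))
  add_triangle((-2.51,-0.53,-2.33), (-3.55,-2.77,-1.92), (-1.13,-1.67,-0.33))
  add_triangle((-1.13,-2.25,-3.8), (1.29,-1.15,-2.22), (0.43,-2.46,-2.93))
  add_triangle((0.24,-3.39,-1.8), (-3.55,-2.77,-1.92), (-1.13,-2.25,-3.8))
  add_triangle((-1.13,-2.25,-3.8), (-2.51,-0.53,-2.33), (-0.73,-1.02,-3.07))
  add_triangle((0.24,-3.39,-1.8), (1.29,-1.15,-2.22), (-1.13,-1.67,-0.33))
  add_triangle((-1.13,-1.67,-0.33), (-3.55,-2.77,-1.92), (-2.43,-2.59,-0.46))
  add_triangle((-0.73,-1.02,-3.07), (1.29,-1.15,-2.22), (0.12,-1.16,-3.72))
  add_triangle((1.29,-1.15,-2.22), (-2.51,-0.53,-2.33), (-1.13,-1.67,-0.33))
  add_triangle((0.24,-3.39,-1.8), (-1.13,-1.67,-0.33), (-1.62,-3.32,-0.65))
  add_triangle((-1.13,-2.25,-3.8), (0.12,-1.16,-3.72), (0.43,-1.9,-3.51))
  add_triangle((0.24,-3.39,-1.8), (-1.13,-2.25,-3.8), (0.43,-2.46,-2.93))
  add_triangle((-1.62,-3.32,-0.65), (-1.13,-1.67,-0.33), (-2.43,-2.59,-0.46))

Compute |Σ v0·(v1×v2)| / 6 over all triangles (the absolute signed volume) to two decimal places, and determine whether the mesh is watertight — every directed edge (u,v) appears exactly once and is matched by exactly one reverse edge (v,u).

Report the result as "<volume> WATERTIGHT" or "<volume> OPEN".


14.44 WATERTIGHT

Per-triangle v0·(v1×v2)/6:
  t1: +0.8762
  t2: +0.5186
  t3: +0.9463
  t4: -0.1857
  t5: +3.4825
  t6: +0.4988
  t7: +0.0667
  t8: +2.8262
  t9: -0.2159
  t10: +1.0312
  t11: +5.1870
  t12: +1.0165
  t13: -0.7549
  t14: -0.2830
  t15: -0.2826
  t16: -2.4742
  t17: -0.2013
  t18: +0.8347
  t19: +1.5595
  t20: -0.0102
Σ = +14.4363 → |volume| = 14.44

Directed edges: 60 total, each appears once with its reverse present → watertight.


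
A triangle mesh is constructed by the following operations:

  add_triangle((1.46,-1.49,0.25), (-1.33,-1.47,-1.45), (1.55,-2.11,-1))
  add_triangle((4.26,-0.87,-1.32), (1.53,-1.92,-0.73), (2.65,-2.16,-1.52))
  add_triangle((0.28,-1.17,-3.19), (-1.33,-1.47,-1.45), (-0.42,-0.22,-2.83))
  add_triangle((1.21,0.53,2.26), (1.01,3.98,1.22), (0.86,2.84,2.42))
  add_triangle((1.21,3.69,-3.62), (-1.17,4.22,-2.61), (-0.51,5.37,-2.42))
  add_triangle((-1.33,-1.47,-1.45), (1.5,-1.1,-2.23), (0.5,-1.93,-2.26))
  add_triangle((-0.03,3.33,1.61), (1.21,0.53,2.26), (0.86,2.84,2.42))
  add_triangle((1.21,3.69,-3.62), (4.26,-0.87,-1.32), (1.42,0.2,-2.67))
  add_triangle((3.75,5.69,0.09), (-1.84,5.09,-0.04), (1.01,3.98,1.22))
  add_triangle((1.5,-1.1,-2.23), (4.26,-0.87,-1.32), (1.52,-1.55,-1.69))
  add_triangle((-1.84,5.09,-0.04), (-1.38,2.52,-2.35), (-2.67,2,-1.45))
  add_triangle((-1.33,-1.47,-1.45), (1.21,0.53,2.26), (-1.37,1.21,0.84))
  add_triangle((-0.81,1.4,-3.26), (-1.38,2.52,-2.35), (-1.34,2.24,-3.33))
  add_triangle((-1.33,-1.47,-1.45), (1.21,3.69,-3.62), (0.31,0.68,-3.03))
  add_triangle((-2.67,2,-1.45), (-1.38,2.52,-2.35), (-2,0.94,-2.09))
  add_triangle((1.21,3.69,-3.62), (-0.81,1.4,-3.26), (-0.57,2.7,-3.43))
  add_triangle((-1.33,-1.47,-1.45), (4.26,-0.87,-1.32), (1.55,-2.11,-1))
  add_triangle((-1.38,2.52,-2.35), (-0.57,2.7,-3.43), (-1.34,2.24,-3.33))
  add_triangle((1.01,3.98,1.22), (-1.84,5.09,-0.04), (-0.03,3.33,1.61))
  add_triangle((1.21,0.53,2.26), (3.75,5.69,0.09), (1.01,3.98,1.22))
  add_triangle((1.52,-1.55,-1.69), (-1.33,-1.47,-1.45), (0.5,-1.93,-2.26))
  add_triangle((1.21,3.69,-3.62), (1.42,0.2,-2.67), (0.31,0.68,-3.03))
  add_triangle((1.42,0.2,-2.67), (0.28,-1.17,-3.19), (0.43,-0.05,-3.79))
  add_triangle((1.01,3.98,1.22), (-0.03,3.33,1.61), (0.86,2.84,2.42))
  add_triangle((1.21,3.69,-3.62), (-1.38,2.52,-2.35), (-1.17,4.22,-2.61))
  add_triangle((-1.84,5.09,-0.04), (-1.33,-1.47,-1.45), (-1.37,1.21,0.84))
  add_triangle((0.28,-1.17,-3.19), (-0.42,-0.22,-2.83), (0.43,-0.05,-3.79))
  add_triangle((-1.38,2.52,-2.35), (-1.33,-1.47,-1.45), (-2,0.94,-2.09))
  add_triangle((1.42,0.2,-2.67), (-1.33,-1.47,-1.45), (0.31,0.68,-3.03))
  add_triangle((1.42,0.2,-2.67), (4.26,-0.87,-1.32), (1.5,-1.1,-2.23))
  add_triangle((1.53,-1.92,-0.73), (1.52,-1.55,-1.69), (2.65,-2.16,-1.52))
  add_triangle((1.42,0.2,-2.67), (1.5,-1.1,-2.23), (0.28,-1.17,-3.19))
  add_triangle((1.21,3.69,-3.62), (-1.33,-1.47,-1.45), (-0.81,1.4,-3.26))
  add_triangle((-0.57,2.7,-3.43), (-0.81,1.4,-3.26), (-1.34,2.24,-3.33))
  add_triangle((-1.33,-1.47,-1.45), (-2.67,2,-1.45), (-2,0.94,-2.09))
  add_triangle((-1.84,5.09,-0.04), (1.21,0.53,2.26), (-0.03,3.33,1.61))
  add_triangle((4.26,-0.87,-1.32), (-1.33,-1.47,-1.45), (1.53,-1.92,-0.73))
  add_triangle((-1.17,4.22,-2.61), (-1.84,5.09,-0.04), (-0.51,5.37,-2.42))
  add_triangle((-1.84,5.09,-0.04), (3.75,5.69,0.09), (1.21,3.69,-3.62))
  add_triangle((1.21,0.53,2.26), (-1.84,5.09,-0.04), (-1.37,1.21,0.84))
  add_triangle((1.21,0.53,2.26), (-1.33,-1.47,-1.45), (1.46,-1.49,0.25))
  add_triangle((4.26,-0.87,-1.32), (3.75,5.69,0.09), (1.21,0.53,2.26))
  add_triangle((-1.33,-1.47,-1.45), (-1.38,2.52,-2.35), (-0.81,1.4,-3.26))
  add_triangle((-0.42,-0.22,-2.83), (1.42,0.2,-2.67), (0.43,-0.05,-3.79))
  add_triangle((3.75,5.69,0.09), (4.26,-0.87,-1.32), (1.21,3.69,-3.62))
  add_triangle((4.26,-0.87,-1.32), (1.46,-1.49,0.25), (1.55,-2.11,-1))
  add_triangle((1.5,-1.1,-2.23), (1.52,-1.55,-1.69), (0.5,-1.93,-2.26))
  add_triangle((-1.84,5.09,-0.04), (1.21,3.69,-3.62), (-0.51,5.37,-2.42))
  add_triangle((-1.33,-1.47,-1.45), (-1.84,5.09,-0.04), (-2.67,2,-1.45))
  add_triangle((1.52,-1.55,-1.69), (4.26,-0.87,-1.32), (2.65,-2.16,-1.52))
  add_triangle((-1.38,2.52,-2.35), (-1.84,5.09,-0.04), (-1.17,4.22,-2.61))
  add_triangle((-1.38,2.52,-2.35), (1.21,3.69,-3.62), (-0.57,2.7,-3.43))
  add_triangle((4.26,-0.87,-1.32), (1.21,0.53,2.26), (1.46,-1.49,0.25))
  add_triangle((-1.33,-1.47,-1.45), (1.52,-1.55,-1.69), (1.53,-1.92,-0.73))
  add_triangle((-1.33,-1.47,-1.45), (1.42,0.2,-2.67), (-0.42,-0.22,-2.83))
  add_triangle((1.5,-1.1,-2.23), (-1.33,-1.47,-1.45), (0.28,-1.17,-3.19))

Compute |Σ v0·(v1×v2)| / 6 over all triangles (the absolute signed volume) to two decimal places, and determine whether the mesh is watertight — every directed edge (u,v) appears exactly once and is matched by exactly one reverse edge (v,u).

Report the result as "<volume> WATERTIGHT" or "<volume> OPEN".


Per-triangle v0·(v1×v2)/6:
  t1: +0.7135
  t2: +0.5035
  t3: +0.9671
  t4: +0.9116
  t5: +2.3365
  t6: +0.4123
  t7: +0.2790
  t8: +5.1047
  t9: +5.8842
  t10: +0.8666
  t11: +3.2781
  t12: +0.9858
  t13: -0.0704
  t14: +1.3870
  t15: +1.0615
  t16: +1.0788
  t17: +1.7285
  t18: +0.5170
  t19: +2.1529
  t20: +4.3887
  t21: +0.1664
  t22: +1.8358
  t23: +0.7837
  t24: +0.9538
  t25: +1.8841
  t26: +2.4978
  t27: +0.5185
  t28: +0.6716
  t29: +1.3378
  t30: +1.8707
  t31: +0.2634
  t32: +0.9956
  t33: +1.2734
  t34: +0.4659
  t35: +0.9210
  t36: +0.3091
  t37: -1.8089
  t38: +2.4116
  t39: +17.9807
  t40: +2.8014
  t41: +0.8874
  t42: +11.3868
  t43: +1.7012
  t44: -0.0188
  t45: +18.3740
  t46: +1.3342
  t47: +0.3877
  t48: +0.7715
  t49: -0.1492
  t50: +0.7860
  t51: +1.7281
  t52: +1.1694
  t53: +2.6172
  t54: +0.9623
  t55: -0.9484
  t56: +0.8691
Σ = +114.4789 → |volume| = 114.48

Directed edges: 168 total, each appears once with its reverse present → watertight.

114.48 WATERTIGHT


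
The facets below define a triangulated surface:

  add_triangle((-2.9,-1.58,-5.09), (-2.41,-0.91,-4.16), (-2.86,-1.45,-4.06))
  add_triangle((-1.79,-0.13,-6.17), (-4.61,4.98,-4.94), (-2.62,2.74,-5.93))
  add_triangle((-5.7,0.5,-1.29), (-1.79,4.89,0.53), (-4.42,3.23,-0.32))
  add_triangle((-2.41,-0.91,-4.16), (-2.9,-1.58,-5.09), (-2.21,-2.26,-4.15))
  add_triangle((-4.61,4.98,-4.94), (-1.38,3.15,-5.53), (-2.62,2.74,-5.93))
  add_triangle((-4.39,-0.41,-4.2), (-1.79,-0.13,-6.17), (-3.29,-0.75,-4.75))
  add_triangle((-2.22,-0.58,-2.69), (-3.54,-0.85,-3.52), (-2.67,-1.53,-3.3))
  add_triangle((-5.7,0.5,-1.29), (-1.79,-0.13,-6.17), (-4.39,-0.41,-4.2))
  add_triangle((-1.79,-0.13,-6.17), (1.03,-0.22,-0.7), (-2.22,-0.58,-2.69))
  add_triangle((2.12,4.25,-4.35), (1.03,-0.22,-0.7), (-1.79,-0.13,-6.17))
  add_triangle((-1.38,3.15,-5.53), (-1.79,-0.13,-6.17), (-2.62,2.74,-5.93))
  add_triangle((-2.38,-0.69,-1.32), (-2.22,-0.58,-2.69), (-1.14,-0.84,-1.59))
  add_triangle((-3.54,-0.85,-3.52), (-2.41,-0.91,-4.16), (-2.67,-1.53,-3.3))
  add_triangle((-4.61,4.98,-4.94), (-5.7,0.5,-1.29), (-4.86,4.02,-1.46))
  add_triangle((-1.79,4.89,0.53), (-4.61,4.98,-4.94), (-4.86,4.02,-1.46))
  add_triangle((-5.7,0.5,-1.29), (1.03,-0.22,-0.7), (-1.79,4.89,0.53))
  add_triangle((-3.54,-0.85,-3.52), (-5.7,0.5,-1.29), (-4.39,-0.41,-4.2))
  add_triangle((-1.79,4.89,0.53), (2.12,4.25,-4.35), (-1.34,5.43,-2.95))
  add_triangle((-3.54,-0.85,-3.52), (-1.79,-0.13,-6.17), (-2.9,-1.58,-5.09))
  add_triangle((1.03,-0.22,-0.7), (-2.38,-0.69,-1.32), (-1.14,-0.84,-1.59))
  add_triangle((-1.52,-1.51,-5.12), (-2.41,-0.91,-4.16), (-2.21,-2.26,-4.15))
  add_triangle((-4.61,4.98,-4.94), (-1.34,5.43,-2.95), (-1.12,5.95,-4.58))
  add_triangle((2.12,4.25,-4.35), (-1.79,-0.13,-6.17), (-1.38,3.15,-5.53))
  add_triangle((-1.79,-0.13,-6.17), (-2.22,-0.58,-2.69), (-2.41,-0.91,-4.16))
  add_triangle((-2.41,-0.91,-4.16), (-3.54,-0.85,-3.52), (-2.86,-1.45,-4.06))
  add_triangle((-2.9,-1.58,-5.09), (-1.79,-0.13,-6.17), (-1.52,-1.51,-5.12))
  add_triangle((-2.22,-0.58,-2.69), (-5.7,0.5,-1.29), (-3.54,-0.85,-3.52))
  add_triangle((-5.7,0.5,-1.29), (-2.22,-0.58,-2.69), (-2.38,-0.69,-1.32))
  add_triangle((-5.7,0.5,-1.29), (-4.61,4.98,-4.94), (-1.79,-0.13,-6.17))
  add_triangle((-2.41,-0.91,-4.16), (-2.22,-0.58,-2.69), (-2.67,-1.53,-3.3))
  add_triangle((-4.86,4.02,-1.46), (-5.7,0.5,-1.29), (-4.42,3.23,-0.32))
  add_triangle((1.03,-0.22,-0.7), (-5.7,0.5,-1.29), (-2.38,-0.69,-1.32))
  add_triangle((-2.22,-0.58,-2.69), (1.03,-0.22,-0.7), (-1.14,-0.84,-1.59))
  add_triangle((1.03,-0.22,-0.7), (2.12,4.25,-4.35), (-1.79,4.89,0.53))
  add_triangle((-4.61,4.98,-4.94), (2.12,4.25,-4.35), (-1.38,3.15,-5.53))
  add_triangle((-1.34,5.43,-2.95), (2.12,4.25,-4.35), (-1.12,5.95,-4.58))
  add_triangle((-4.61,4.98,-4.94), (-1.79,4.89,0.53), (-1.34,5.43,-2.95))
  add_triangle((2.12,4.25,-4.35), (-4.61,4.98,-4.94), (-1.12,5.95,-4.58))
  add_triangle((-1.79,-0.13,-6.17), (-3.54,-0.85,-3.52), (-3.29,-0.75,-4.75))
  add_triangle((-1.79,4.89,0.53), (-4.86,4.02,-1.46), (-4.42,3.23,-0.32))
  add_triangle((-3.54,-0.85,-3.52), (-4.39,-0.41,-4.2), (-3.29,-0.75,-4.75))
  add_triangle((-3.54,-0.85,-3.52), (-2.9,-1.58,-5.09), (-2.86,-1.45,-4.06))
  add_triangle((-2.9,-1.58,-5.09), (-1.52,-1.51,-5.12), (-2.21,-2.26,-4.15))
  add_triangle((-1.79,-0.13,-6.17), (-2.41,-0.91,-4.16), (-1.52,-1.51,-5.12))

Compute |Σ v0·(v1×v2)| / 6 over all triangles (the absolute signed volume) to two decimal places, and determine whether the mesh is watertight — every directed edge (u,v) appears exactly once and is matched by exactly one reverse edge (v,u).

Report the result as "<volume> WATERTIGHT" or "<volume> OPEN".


138.15 WATERTIGHT

Per-triangle v0·(v1×v2)/6:
  t1: -0.1833
  t2: +4.6560
  t3: -0.5340
  t4: -0.0171
  t5: +4.2617
  t6: +1.4875
  t7: -0.2352
  t8: +3.4801
  t9: +0.9674
  t10: +6.2191
  t11: +3.6828
  t12: +0.3190
  t13: +0.7988
  t14: +11.7380
  t15: +10.8269
  t16: -4.0804
  t17: +1.4815
  t18: +8.0611
  t19: +2.6791
  t20: -0.0599
  t21: -1.3033
  t22: +4.8275
  t23: +10.3588
  t24: -0.5699
  t25: -0.5565
  t26: +1.9998
  t27: -0.4107
  t28: +1.2927
  t29: +26.1215
  t30: -0.3751
  t31: +3.2949
  t32: -0.7005
  t33: +0.3530
  t34: +1.6970
  t35: +11.9157
  t36: +3.2209
  t37: +10.9301
  t38: +7.1326
  t39: -0.1580
  t40: +3.1517
  t41: +0.5658
  t42: +0.3595
  t43: +1.1622
  t44: -1.7055
Σ = +138.1534 → |volume| = 138.15

Directed edges: 132 total, each appears once with its reverse present → watertight.


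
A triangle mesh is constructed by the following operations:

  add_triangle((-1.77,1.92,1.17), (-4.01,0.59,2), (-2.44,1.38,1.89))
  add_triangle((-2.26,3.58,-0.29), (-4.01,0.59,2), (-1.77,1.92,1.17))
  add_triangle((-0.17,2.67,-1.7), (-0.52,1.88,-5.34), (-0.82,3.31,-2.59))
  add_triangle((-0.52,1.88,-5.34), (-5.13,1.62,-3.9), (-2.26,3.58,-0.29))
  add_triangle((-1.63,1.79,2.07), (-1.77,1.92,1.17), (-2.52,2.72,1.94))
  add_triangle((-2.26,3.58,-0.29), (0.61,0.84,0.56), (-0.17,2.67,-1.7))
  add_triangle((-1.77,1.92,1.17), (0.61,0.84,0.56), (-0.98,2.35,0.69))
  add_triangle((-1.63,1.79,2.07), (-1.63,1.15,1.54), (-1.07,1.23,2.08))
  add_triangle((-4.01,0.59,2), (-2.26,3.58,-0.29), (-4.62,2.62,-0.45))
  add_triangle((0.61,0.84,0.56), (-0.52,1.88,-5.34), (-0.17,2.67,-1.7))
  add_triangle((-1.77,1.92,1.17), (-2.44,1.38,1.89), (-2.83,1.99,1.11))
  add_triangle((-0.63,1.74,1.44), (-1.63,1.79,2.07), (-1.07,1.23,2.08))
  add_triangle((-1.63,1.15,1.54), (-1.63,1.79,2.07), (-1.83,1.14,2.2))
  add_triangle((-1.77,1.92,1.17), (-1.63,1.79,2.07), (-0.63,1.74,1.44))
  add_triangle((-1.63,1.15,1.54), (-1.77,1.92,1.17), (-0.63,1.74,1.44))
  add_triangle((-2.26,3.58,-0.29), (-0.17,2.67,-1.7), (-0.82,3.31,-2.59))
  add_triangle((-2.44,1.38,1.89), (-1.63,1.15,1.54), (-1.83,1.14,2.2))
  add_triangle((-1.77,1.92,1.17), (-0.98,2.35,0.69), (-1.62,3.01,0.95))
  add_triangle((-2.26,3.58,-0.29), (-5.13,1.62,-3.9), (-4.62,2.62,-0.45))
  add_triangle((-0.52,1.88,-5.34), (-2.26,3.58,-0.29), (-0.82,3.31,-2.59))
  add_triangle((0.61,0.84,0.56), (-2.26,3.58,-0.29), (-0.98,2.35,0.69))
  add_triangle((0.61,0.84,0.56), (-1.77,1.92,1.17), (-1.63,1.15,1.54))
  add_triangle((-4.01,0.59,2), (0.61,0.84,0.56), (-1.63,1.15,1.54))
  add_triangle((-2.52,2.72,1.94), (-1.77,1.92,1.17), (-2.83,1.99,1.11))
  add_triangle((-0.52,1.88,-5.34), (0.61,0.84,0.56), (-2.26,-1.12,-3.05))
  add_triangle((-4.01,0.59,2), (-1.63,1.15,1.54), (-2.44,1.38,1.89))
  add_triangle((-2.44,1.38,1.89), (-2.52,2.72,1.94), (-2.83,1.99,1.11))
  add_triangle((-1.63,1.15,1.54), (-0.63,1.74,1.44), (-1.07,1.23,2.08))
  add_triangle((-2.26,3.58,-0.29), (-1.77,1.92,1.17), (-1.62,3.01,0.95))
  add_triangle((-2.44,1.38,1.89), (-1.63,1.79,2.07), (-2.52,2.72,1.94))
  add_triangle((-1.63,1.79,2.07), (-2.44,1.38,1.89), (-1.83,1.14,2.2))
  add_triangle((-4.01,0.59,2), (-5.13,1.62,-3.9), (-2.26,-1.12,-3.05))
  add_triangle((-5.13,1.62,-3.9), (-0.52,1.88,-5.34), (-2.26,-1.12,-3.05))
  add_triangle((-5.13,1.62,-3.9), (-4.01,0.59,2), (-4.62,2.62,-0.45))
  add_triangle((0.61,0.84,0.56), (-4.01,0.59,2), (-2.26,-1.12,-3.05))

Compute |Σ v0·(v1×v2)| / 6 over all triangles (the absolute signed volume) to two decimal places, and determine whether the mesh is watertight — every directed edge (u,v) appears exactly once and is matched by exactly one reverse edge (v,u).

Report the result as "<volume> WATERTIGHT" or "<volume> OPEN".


Per-triangle v0·(v1×v2)/6:
  t1: +0.5505
  t2: +2.1952
  t3: +1.0373
  t4: +14.2130
  t5: +0.0057
  t6: +1.5774
  t7: +0.3470
  t8: +0.1175
  t9: +4.1401
  t10: +1.0282
  t11: -0.3725
  t12: +0.1958
  t13: -0.1037
  t14: +0.3028
  t15: -0.3308
  t16: +0.9757
  t17: -0.0607
  t18: +0.0615
  t19: +6.0870
  t20: +3.0059
  t21: +0.4103
  t22: +0.3805
  t23: +0.0740
  t24: +0.0904
  t25: -0.7274
  t26: +0.0867
  t27: +0.5679
  t28: -0.2672
  t29: +0.6190
  t30: +0.4294
  t31: +0.2418
  t32: +8.6853
  t33: +9.7061
  t34: +6.7824
  t35: -1.7567
Σ = +60.2952 → |volume| = 60.30

Directed edges: 105 total; 3 unmatched, e.g. (-0.98,2.35,0.69)→(-1.62,3.01,0.95) → open.

60.30 OPEN


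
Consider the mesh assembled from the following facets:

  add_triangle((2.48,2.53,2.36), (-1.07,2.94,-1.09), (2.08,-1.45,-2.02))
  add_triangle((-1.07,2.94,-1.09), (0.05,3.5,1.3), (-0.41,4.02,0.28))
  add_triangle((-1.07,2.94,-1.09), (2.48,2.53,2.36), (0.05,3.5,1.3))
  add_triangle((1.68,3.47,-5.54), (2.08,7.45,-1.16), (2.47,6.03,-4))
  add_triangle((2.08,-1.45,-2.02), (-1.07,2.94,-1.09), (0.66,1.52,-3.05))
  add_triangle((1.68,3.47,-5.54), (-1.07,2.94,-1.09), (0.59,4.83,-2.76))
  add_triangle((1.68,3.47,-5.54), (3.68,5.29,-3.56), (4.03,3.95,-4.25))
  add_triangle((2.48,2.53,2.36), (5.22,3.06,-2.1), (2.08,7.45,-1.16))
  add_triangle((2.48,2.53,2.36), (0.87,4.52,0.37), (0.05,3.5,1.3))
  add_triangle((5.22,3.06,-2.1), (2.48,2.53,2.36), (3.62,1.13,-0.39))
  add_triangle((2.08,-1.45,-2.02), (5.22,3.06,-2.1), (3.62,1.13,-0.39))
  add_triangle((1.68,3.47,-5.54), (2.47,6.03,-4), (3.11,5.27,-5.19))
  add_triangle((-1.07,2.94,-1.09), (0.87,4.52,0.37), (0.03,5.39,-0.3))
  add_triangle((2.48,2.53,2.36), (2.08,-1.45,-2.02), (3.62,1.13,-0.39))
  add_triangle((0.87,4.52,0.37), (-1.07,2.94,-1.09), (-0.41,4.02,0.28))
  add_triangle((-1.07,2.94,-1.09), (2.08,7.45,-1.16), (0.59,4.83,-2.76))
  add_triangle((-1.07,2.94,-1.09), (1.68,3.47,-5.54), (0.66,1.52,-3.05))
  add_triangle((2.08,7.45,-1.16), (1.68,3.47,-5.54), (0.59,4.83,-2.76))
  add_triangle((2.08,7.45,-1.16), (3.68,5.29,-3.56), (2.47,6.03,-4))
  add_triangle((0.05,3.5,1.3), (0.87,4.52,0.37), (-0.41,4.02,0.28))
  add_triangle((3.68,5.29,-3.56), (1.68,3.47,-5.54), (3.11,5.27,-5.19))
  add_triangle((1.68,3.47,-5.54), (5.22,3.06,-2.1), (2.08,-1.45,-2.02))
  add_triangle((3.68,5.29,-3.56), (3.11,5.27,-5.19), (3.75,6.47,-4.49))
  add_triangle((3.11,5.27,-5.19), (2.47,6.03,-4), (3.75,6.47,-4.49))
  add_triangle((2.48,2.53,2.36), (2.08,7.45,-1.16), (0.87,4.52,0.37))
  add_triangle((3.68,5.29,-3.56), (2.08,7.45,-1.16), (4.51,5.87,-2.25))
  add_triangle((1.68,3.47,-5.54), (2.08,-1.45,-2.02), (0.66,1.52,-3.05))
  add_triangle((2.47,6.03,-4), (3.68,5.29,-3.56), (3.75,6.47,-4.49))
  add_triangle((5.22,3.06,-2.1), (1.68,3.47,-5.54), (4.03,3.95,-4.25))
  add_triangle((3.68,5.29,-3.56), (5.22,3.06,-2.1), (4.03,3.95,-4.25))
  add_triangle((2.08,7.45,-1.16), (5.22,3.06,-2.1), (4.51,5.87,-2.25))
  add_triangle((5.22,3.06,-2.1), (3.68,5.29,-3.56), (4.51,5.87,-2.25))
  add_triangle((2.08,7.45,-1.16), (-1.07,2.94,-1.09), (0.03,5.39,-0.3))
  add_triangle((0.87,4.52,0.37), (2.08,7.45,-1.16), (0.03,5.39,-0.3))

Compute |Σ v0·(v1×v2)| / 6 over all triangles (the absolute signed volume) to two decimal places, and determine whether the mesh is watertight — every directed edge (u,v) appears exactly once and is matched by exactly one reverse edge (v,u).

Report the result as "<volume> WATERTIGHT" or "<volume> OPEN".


96.88 WATERTIGHT

Per-triangle v0·(v1×v2)/6:
  t1: -6.7704
  t2: +0.1920
  t3: -2.1893
  t4: +2.1791
  t5: -0.3708
  t6: +3.4957
  t7: +4.6529
  t8: +18.5037
  t9: +2.5332
  t10: +3.8964
  t11: +3.4976
  t12: +2.6556
  t13: -0.0965
  t14: +1.4250
  t15: +1.1262
  t16: +4.1188
  t17: +1.0570
  t18: +6.4820
  t19: +5.7015
  t20: +0.9269
  t21: +0.5078
  t22: +13.8542
  t23: +1.0214
  t24: +1.6831
  t25: +3.7051
  t26: +6.1003
  t27: +1.1931
  t28: +0.2451
  t29: +1.0348
  t30: +4.2924
  t31: +1.4542
  t32: +4.6495
  t33: +2.4238
  t34: +1.7040
Σ = +96.8849 → |volume| = 96.88

Directed edges: 102 total, each appears once with its reverse present → watertight.


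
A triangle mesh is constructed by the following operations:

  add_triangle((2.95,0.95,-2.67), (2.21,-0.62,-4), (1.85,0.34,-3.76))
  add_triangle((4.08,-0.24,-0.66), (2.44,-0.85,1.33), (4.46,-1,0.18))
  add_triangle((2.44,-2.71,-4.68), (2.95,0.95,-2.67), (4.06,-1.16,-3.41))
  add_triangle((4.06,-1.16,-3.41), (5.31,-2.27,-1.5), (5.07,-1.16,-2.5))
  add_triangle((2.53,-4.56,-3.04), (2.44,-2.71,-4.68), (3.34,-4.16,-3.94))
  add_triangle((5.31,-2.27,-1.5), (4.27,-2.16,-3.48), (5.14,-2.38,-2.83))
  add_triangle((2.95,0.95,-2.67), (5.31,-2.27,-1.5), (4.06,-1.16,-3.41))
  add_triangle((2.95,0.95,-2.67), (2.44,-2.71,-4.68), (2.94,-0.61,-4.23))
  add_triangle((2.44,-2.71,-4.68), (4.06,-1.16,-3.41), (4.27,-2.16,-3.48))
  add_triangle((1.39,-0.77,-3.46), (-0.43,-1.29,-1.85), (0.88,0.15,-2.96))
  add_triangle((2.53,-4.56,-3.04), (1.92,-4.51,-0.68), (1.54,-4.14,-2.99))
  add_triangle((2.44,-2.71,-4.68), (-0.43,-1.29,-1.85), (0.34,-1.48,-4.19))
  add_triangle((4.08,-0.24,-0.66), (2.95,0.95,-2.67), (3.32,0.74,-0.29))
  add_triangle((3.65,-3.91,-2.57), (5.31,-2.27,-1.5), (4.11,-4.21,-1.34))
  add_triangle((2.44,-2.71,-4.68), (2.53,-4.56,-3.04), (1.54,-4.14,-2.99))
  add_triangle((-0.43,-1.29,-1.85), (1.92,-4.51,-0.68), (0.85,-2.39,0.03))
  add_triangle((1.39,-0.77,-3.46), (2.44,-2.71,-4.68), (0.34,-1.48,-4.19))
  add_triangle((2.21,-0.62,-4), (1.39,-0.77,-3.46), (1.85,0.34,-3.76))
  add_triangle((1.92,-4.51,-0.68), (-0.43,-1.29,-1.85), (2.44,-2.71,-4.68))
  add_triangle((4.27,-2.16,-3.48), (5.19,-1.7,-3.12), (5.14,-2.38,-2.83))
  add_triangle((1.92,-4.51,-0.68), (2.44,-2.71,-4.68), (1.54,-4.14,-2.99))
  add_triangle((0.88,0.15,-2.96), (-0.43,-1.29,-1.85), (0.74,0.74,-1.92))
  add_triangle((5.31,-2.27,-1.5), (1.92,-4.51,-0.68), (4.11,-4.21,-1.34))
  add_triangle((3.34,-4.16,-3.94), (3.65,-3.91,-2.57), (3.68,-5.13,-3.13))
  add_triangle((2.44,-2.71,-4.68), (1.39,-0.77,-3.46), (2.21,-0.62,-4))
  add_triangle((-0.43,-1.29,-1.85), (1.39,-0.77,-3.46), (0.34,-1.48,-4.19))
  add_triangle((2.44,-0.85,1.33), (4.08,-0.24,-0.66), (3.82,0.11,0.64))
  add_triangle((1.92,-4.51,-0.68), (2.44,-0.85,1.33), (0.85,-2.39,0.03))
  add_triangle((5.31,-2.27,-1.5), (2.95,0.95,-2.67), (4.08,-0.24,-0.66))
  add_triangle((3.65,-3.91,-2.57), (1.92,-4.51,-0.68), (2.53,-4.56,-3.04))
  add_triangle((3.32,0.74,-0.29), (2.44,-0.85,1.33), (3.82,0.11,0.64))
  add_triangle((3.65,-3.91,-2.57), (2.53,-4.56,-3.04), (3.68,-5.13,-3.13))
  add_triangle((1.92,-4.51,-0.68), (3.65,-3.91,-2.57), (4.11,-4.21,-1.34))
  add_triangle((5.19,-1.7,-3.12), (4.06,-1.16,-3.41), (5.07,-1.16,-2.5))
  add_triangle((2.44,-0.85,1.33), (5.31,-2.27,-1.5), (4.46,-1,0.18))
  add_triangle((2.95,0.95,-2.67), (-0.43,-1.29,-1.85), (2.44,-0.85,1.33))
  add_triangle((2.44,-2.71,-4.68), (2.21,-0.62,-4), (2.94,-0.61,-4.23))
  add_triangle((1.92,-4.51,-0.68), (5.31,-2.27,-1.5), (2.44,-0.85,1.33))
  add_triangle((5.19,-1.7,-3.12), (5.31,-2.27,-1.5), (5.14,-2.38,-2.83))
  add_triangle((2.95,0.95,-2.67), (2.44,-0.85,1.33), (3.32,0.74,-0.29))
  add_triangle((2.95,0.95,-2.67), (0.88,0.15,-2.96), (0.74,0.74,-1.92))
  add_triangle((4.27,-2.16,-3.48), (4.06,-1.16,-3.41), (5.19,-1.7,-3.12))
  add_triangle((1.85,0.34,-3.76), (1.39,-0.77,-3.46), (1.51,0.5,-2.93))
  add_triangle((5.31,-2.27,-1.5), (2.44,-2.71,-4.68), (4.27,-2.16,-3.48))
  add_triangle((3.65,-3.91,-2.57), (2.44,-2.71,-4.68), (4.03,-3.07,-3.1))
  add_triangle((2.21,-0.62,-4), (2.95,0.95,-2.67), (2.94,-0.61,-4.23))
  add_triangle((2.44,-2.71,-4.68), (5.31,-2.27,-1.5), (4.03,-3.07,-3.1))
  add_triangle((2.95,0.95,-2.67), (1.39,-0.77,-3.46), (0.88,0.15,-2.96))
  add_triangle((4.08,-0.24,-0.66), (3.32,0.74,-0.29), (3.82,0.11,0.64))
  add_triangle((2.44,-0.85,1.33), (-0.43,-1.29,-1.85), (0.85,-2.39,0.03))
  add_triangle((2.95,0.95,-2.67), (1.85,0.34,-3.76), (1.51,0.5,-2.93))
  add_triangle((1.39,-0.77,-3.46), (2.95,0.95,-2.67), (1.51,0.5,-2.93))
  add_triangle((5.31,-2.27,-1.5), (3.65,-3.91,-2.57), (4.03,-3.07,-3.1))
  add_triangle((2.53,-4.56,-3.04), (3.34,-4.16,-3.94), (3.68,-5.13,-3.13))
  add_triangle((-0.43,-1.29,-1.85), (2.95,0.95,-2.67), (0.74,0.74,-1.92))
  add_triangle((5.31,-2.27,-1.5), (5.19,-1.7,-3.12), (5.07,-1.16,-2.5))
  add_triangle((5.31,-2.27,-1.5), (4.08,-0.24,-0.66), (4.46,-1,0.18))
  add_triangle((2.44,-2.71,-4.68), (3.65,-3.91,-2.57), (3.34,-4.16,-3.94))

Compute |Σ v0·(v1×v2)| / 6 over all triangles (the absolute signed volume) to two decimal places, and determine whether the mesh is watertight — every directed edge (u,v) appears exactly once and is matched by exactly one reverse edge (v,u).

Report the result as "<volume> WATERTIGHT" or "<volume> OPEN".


55.71 WATERTIGHT

Per-triangle v0·(v1×v2)/6:
  t1: +1.1141
  t2: +0.4320
  t3: +3.4533
  t4: -1.4737
  t5: +1.4232
  t6: +0.0405
  t7: +3.4929
  t8: +0.8050
  t9: +1.8182
  t10: +0.7037
  t11: +1.4403
  t12: +1.3440
  t13: +1.5834
  t14: +2.9687
  t15: +1.8167
  t16: +0.4957
  t17: +1.4692
  t18: +0.3563
  t19: +4.7445
  t20: +0.7212
  t21: -3.0017
  t22: +0.1952
  t23: +0.2856
  t24: +0.9569
  t25: +0.6675
  t26: -0.3099
  t27: +0.9969
  t28: +0.7933
  t29: +3.4088
  t30: +2.6344
  t31: -0.1179
  t32: -0.3031
  t33: +2.3978
  t34: +0.5003
  t35: +1.3741
  t36: -3.8042
  t37: +0.7933
  t38: +6.5693
  t39: +0.9000
  t40: -1.6108
  t41: +0.6157
  t42: +0.7725
  t43: -0.0004
  t44: +2.1726
  t45: +2.2624
  t46: +0.5033
  t47: +1.8643
  t48: +1.1508
  t49: +0.7438
  t50: -1.1220
  t51: +0.2107
  t52: -0.9508
  t53: +2.2442
  t54: +0.9667
  t55: -1.2602
  t56: +0.9844
  t57: +1.5216
  t58: +0.9559
Σ = +55.7102 → |volume| = 55.71

Directed edges: 174 total, each appears once with its reverse present → watertight.


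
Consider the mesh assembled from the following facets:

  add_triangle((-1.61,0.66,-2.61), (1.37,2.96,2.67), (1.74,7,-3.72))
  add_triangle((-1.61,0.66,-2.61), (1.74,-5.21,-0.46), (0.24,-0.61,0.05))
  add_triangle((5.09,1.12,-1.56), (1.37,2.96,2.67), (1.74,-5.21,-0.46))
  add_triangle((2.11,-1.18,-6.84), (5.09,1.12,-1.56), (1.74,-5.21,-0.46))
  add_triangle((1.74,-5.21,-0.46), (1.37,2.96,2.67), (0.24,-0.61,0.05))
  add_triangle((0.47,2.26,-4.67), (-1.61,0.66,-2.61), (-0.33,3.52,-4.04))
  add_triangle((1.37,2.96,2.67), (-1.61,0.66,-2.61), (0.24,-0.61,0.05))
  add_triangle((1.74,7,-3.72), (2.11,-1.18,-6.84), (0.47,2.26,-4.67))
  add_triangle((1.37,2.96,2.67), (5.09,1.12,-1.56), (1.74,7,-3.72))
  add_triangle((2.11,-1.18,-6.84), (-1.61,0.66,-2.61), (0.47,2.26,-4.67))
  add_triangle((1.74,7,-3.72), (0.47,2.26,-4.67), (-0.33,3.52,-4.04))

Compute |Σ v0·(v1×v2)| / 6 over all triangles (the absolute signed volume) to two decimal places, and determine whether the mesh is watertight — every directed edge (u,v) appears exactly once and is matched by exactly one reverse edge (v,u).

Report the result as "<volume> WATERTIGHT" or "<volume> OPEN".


100.88 OPEN

Per-triangle v0·(v1×v2)/6:
  t1: +7.1102
  t2: +0.0413
  t3: +14.8256
  t4: +29.4871
  t5: +0.1368
  t6: +2.6267
  t7: -0.2588
  t8: +10.5260
  t9: +24.5323
  t10: +7.2120
  t11: +4.6444
Σ = +100.8837 → |volume| = 100.88

Directed edges: 33 total; 9 unmatched, e.g. (1.74,7,-3.72)→(-1.61,0.66,-2.61) → open.


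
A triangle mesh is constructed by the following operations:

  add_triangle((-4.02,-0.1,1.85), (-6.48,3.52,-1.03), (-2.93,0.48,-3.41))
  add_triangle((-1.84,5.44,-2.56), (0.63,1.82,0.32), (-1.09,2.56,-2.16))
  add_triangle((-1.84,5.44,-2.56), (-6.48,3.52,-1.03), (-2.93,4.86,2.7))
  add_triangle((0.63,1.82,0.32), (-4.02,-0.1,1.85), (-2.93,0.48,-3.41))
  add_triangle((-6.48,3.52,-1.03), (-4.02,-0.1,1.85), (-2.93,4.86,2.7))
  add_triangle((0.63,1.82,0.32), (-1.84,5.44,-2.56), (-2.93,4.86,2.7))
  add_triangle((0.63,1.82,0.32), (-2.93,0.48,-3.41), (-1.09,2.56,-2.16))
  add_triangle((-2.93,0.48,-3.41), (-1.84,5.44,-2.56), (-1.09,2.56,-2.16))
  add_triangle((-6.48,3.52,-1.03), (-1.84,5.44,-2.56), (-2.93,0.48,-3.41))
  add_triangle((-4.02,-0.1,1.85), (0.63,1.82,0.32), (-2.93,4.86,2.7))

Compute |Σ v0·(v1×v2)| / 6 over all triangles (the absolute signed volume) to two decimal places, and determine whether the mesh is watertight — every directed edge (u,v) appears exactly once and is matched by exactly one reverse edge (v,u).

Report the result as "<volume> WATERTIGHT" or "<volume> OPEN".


70.51 WATERTIGHT

Per-triangle v0·(v1×v2)/6:
  t1: +10.2499
  t2: +0.8398
  t3: +23.1861
  t4: -5.9783
  t5: +16.5937
  t6: +7.0040
  t7: -0.3567
  t8: +1.7501
  t9: +16.8422
  t10: +0.3819
Σ = +70.5126 → |volume| = 70.51

Directed edges: 30 total, each appears once with its reverse present → watertight.
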